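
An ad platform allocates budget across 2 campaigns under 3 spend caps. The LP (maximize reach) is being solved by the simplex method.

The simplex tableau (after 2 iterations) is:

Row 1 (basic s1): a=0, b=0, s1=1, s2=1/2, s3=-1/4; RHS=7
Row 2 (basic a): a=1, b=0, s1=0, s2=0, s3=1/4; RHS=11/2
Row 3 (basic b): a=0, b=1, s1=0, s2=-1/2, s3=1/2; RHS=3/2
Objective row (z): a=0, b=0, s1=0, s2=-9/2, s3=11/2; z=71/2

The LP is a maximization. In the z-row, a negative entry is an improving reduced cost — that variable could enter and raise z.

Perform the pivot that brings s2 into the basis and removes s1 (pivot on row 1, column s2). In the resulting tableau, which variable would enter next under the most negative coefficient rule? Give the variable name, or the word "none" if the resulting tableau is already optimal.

Pivot element 1/2. New z-row = old z-row − (-9/2)·(row 1/(1/2)).
Updated z-row coefficients: a: 0, b: 0, s1: 9, s2: 0, s3: 13/4.
No coefficient is strictly negative; the tableau after this pivot is optimal.

none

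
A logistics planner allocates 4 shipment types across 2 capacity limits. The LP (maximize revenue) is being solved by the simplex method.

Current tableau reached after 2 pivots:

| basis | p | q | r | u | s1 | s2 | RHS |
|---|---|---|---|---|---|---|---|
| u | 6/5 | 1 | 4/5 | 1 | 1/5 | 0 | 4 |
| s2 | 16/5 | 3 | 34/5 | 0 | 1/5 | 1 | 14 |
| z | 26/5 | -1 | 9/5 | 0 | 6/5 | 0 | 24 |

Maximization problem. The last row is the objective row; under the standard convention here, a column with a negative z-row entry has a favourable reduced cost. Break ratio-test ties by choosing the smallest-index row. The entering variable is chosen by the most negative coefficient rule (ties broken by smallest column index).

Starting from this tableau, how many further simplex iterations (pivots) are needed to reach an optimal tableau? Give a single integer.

pivot: q in, u out → z = 28
No improving column remains; optimal.

1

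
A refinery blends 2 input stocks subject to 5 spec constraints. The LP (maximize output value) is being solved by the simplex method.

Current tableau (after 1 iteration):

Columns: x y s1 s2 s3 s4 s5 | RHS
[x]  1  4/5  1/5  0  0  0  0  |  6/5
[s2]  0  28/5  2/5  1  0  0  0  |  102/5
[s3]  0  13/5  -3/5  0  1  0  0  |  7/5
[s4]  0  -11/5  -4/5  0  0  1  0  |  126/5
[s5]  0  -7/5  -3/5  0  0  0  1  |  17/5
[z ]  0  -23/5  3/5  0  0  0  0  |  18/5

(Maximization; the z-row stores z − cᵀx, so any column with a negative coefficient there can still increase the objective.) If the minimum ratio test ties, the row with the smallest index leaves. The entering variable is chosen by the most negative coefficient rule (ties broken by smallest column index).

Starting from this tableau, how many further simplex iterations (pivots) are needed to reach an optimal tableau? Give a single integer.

2

pivot: y in, s3 out → z = 79/13
pivot: s1 in, x out → z = 7
No improving column remains; optimal.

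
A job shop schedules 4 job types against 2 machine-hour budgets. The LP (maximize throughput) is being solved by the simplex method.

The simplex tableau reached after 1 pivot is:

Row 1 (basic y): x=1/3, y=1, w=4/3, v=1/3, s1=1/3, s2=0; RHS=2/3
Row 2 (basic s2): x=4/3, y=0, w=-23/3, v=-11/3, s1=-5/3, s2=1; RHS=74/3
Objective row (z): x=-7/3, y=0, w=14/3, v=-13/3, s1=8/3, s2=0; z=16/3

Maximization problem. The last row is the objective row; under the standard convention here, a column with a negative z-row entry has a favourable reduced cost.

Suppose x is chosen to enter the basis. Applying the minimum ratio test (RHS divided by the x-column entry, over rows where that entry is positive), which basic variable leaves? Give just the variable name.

Ratios: row 1 (y): (2/3)/(1/3) = 2; row 2 (s2): (74/3)/(4/3) = 37/2.
Minimum ratio 2 is in the y row, so y leaves.

y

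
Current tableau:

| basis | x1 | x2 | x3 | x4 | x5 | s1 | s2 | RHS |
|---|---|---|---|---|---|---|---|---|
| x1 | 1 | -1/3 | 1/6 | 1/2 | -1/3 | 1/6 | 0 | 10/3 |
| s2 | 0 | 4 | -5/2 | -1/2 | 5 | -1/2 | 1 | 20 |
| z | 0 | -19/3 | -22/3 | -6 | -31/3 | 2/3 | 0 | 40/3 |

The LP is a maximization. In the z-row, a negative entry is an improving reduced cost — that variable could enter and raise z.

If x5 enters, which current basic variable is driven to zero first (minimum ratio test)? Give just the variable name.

s2

Ratios: row 1 (x1): entry -1/3 ≤ 0, skip; row 2 (s2): 20/5 = 4.
Minimum ratio 4 is in the s2 row, so s2 leaves.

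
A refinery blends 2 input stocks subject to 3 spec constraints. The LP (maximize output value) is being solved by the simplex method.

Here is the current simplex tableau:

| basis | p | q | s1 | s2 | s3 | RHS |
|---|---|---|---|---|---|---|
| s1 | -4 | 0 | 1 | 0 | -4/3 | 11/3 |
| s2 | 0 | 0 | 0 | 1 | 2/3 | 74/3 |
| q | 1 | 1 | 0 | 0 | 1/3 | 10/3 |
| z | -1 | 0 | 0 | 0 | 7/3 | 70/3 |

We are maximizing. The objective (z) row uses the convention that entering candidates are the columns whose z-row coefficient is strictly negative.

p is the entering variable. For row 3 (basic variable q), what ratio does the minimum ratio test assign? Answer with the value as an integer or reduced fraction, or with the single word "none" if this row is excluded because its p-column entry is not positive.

10/3

Ratio = RHS / (p entry) = (10/3) / 1 = 10/3.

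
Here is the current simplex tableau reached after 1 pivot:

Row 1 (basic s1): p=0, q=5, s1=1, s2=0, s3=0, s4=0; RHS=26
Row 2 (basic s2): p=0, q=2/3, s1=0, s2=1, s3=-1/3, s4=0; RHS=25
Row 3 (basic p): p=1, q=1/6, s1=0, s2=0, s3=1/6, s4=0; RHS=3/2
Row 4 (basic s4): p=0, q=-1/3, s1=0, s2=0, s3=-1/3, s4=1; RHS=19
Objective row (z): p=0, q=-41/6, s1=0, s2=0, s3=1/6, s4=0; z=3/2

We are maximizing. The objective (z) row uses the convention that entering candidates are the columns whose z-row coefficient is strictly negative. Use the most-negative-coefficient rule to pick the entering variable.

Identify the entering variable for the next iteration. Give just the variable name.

q

Objective-row coefficients: p: 0, q: -41/6, s1: 0, s2: 0, s3: 1/6, s4: 0.
The most negative is -41/6 in column q, so q enters.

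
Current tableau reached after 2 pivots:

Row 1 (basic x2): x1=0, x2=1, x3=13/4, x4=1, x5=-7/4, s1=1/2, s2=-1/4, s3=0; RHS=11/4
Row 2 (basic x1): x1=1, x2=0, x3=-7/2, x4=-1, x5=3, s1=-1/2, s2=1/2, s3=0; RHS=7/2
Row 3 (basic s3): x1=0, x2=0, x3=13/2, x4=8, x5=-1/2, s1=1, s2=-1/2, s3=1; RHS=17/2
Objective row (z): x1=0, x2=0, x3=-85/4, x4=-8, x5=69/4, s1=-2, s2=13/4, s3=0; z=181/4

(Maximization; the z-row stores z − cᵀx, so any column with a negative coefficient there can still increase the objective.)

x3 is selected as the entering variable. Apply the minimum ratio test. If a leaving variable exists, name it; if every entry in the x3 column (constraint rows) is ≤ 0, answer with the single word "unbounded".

x2

Ratios: row 1 (x2): (11/4)/(13/4) = 11/13; row 2 (x1): entry -7/2 ≤ 0, skip; row 3 (s3): (17/2)/(13/2) = 17/13.
Minimum ratio is in the x2 row, so x2 leaves.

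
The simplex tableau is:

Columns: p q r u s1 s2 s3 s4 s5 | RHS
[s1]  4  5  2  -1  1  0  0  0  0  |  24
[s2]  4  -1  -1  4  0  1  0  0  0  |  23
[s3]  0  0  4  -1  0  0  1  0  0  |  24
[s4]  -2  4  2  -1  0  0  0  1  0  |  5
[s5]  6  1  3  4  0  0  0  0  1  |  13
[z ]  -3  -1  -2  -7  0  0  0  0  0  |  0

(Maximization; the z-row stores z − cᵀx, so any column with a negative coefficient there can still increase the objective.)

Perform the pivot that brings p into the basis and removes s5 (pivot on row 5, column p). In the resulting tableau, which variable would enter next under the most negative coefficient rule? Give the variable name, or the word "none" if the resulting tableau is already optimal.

u

Pivot element 6. New z-row = old z-row − (-3)·(row 5/6).
Updated z-row coefficients: p: 0, q: -1/2, r: -1/2, u: -5, s1: 0, s2: 0, s3: 0, s4: 0, s5: 1/2.
The most negative is -5 in column u, so u would enter next.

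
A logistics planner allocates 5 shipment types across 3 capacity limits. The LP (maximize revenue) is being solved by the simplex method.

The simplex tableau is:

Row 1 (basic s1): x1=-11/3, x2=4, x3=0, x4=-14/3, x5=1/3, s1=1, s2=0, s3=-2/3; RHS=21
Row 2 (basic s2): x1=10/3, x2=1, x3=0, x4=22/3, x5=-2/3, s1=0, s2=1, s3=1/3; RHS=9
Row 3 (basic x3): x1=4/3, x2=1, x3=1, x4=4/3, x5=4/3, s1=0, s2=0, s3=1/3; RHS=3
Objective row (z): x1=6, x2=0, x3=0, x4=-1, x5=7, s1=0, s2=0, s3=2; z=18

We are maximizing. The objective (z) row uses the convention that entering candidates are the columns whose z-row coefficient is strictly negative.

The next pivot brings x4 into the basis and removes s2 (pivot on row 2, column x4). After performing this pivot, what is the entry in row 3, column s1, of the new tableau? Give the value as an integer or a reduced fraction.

Pivot element is row 2, column x4: 22/3.
Normalize row 2: new (row 2, s1) = 0/(22/3) = 0.
row 3 ← row 3 − (4/3)·(new row 2): 0 − (4/3)·0 = 0.

0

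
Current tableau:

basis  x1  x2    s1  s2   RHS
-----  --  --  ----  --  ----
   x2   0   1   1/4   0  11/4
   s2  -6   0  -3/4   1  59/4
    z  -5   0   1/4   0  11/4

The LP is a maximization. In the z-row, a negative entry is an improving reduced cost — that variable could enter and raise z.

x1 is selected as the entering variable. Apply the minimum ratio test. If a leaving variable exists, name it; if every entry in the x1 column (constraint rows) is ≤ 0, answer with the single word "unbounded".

x1-column entries: row 1: 0, row 2: -6. All ≤ 0, so x1 can increase without bound; the LP is unbounded in this direction.

unbounded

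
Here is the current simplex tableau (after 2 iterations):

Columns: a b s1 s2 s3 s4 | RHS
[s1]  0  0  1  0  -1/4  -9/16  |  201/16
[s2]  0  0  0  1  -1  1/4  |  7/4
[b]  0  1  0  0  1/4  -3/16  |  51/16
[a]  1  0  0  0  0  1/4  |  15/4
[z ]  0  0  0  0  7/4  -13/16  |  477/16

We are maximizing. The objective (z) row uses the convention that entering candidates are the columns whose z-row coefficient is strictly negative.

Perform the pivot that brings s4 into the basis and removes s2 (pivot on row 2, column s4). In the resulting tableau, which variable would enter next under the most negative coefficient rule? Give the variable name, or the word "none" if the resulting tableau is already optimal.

s3

Pivot element 1/4. New z-row = old z-row − (-13/16)·(row 2/(1/4)).
Updated z-row coefficients: a: 0, b: 0, s1: 0, s2: 13/4, s3: -3/2, s4: 0.
The most negative is -3/2 in column s3, so s3 would enter next.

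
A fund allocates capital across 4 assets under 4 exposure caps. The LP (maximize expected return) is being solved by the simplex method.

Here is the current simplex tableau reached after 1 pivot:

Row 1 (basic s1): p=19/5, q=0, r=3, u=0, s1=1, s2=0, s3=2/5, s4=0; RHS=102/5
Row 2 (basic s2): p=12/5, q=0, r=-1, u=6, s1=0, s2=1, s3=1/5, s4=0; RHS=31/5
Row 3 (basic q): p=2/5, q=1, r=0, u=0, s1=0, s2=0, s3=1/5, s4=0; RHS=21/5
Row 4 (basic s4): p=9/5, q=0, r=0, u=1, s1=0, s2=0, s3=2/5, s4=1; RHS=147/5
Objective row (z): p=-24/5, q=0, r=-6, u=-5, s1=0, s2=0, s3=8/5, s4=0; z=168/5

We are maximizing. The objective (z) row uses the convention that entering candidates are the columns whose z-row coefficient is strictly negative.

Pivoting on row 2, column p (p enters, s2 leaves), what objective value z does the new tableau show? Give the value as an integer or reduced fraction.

46

Minimum ratio for p: (31/5)/(12/5) = 31/12.
z changes by −(z-row coeff of p)·ratio = −(-24/5)·(31/12) = 62/5.
New z = 168/5 + (62/5) = 46.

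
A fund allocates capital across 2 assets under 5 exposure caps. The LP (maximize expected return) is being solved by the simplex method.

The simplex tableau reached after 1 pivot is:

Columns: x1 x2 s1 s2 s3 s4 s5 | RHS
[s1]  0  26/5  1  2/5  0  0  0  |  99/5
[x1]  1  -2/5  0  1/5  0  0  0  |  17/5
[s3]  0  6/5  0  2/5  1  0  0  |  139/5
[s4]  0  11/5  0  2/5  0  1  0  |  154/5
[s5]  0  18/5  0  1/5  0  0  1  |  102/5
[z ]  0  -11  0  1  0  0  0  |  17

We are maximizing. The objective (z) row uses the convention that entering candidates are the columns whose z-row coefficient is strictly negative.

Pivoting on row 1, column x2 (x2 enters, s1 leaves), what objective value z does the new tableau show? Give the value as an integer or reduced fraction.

Minimum ratio for x2: (99/5)/(26/5) = 99/26.
z changes by −(z-row coeff of x2)·ratio = −(-11)·(99/26) = 1089/26.
New z = 17 + (1089/26) = 1531/26.

1531/26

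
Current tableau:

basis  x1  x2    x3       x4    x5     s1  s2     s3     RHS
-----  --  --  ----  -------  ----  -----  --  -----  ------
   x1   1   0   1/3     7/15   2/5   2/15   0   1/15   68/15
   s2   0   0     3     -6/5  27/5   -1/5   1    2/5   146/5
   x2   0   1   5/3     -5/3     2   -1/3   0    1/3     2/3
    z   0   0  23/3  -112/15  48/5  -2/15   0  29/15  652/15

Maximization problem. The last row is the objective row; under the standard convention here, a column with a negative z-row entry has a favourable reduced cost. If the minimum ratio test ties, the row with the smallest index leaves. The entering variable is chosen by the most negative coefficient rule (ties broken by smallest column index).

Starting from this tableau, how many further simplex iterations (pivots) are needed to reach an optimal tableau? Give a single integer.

pivot: x4 in, x1 out → z = 116
No improving column remains; optimal.

1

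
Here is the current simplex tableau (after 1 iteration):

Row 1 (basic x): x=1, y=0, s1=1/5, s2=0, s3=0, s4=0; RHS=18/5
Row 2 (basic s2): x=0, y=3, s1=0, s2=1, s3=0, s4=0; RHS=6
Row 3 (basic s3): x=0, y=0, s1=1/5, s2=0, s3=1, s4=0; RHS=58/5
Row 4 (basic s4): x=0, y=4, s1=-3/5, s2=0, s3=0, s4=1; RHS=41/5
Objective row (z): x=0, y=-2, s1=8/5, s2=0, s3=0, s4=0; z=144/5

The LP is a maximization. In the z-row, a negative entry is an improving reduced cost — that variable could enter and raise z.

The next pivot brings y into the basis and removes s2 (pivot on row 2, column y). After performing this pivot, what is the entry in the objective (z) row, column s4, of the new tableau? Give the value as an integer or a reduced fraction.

Pivot element is row 2, column y: 3.
Normalize row 2: new (row 2, s4) = 0/3 = 0.
z-row ← z-row − (-2)·(new row 2): 0 − (-2)·0 = 0.

0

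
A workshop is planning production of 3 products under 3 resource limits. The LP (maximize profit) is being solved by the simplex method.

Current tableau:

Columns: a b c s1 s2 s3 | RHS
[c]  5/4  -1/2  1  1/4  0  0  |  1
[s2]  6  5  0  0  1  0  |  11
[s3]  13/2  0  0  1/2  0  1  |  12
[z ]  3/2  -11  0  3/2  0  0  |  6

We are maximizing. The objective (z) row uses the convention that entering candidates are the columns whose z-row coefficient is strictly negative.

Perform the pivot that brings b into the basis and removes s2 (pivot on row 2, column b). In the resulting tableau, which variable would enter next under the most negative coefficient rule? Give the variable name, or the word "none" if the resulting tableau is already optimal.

Pivot element 5. New z-row = old z-row − (-11)·(row 2/5).
Updated z-row coefficients: a: 147/10, b: 0, c: 0, s1: 3/2, s2: 11/5, s3: 0.
No coefficient is strictly negative; the tableau after this pivot is optimal.

none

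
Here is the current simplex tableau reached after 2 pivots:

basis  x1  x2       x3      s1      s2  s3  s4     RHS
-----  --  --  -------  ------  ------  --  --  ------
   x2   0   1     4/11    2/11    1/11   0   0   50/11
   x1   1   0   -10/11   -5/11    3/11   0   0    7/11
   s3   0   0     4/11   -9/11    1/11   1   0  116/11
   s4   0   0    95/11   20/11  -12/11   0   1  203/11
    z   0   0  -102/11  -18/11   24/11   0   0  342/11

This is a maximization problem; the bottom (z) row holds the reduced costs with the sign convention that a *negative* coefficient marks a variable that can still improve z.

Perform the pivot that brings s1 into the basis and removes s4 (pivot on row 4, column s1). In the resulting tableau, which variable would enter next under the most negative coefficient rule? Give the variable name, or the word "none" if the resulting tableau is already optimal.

x3

Pivot element 20/11. New z-row = old z-row − (-18/11)·(row 4/(20/11)).
Updated z-row coefficients: x1: 0, x2: 0, x3: -3/2, s1: 0, s2: 6/5, s3: 0, s4: 9/10.
The most negative is -3/2 in column x3, so x3 would enter next.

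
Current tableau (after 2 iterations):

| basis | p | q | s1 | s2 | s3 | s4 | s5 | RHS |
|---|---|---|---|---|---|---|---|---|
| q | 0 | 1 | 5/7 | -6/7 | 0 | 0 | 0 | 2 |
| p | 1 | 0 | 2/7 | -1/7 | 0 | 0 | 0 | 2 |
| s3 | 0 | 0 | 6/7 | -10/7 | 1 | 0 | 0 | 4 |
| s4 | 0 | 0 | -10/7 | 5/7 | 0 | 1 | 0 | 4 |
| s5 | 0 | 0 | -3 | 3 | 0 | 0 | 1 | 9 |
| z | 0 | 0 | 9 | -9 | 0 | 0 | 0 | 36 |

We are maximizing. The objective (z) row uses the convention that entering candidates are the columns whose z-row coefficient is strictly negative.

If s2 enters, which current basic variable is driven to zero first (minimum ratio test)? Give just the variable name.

s5

Ratios: row 1 (q): entry -6/7 ≤ 0, skip; row 2 (p): entry -1/7 ≤ 0, skip; row 3 (s3): entry -10/7 ≤ 0, skip; row 4 (s4): 4/(5/7) = 28/5; row 5 (s5): 9/3 = 3.
Minimum ratio 3 is in the s5 row, so s5 leaves.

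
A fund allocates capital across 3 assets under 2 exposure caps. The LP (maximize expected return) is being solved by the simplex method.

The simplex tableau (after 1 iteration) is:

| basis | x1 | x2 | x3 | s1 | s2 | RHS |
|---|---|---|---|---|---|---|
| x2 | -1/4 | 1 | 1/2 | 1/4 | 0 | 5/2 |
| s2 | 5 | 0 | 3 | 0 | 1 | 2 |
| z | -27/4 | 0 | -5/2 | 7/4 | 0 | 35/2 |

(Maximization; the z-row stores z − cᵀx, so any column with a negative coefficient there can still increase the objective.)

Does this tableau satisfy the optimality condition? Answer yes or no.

no

Column x1 has objective-row coefficient -27/4, which is negative; an improving pivot exists, so not yet optimal.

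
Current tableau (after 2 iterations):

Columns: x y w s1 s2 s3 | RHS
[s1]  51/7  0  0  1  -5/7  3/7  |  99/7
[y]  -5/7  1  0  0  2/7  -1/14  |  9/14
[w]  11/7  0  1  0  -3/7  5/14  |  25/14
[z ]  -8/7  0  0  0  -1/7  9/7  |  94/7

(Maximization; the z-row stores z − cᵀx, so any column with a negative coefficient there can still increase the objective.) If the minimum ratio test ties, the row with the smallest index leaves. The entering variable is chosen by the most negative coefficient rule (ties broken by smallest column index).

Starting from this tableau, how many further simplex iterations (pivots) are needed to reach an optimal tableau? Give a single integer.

pivot: x in, w out → z = 162/11
pivot: s2 in, s1 out → z = 471/28
pivot: w in, y out → z = 397/22
No improving column remains; optimal.

3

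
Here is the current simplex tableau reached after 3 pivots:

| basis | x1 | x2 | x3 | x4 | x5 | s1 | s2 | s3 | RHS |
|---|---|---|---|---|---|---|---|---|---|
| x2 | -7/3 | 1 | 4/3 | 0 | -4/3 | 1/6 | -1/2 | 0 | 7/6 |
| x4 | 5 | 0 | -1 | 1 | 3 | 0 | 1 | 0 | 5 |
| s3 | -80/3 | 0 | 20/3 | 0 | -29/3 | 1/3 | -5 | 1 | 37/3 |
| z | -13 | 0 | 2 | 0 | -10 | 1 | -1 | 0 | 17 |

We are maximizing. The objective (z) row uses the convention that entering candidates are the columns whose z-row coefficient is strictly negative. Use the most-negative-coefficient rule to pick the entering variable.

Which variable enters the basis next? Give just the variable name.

x1

Objective-row coefficients: x1: -13, x2: 0, x3: 2, x4: 0, x5: -10, s1: 1, s2: -1, s3: 0.
The most negative is -13 in column x1, so x1 enters.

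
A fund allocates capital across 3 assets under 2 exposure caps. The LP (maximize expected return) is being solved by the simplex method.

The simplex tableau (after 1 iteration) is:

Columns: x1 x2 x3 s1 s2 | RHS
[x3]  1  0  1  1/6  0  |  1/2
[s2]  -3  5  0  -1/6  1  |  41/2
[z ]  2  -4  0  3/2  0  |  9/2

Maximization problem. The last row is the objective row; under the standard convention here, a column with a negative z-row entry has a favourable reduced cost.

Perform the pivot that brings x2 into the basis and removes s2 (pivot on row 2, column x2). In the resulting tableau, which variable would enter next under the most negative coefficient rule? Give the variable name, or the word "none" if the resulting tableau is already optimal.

x1

Pivot element 5. New z-row = old z-row − (-4)·(row 2/5).
Updated z-row coefficients: x1: -2/5, x2: 0, x3: 0, s1: 41/30, s2: 4/5.
The most negative is -2/5 in column x1, so x1 would enter next.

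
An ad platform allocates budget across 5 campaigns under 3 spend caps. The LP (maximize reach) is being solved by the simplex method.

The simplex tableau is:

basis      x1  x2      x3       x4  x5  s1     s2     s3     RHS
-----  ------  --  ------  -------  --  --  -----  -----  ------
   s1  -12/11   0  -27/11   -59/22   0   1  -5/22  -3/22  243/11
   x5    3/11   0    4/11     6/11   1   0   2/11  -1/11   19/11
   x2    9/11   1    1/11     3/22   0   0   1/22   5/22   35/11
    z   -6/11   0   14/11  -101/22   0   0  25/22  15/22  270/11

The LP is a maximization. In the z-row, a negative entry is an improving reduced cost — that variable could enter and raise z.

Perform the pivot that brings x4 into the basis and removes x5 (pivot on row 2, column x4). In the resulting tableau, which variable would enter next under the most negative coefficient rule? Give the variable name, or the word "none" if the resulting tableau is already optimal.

Pivot element 6/11. New z-row = old z-row − (-101/22)·(row 2/(6/11)).
Updated z-row coefficients: x1: 7/4, x2: 0, x3: 13/3, x4: 0, x5: 101/12, s1: 0, s2: 8/3, s3: -1/12.
The most negative is -1/12 in column s3, so s3 would enter next.

s3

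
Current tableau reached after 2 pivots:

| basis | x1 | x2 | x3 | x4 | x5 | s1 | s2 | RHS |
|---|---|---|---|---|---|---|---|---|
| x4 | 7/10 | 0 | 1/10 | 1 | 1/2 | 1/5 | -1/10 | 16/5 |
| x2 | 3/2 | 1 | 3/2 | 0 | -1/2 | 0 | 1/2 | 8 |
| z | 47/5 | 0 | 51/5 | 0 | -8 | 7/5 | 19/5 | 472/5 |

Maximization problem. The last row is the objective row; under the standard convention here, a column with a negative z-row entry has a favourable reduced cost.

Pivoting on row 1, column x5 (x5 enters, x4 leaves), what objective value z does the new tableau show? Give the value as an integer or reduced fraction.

Minimum ratio for x5: (16/5)/(1/2) = 32/5.
z changes by −(z-row coeff of x5)·ratio = −(-8)·(32/5) = 256/5.
New z = 472/5 + (256/5) = 728/5.

728/5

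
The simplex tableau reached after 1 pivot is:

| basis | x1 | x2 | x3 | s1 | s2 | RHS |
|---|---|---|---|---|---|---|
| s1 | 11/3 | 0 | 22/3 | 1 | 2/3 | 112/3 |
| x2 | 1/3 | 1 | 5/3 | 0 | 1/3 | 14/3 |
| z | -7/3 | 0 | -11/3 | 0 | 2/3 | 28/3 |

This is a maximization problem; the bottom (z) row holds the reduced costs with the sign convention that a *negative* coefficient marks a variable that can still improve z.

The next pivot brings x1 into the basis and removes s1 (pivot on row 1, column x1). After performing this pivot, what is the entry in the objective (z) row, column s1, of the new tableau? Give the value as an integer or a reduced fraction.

7/11

Pivot element is row 1, column x1: 11/3.
Normalize row 1: new (row 1, s1) = 1/(11/3) = 3/11.
z-row ← z-row − (-7/3)·(new row 1): 0 − (-7/3)·(3/11) = 7/11.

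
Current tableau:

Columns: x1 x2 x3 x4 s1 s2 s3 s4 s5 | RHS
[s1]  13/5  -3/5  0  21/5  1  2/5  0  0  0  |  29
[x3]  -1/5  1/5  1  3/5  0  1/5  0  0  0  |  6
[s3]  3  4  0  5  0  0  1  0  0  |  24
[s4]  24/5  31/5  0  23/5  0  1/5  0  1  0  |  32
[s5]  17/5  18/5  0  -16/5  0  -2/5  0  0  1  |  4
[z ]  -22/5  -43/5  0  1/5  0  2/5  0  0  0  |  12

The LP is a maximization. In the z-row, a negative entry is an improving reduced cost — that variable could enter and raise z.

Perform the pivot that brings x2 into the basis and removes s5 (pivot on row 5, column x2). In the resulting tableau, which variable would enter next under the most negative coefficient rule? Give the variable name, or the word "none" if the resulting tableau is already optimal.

x4

Pivot element 18/5. New z-row = old z-row − (-43/5)·(row 5/(18/5)).
Updated z-row coefficients: x1: 67/18, x2: 0, x3: 0, x4: -67/9, s1: 0, s2: -5/9, s3: 0, s4: 0, s5: 43/18.
The most negative is -67/9 in column x4, so x4 would enter next.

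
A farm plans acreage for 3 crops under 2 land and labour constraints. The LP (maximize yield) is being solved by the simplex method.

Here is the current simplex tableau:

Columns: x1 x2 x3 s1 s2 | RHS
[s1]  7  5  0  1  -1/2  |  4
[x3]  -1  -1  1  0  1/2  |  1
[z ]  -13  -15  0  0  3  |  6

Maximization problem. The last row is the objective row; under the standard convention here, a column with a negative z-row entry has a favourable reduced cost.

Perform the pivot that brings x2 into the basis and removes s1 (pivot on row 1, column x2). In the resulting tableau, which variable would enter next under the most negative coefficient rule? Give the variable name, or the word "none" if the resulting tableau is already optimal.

Pivot element 5. New z-row = old z-row − (-15)·(row 1/5).
Updated z-row coefficients: x1: 8, x2: 0, x3: 0, s1: 3, s2: 3/2.
No coefficient is strictly negative; the tableau after this pivot is optimal.

none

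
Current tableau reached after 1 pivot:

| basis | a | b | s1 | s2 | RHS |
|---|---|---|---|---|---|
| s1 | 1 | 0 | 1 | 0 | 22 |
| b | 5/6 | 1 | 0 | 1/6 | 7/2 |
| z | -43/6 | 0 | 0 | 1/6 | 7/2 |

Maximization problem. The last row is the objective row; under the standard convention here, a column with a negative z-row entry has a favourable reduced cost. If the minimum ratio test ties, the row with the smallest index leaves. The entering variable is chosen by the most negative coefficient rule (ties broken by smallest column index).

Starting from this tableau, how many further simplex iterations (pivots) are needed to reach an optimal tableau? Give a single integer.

1

pivot: a in, b out → z = 168/5
No improving column remains; optimal.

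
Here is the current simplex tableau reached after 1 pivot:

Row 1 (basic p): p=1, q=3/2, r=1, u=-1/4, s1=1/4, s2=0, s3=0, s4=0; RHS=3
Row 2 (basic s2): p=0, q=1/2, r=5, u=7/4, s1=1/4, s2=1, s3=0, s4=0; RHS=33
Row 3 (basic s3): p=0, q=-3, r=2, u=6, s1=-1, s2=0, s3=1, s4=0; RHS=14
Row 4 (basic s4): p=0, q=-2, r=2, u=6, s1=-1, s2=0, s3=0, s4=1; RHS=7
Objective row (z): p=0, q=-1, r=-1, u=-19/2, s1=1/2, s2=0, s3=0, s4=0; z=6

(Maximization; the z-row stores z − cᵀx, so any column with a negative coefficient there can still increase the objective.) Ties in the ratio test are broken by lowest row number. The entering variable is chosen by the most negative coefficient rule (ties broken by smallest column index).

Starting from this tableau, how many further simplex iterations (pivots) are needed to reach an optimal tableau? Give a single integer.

3

pivot: u in, s4 out → z = 205/12
pivot: q in, p out → z = 455/17
pivot: s1 in, q out → z = 171/5
No improving column remains; optimal.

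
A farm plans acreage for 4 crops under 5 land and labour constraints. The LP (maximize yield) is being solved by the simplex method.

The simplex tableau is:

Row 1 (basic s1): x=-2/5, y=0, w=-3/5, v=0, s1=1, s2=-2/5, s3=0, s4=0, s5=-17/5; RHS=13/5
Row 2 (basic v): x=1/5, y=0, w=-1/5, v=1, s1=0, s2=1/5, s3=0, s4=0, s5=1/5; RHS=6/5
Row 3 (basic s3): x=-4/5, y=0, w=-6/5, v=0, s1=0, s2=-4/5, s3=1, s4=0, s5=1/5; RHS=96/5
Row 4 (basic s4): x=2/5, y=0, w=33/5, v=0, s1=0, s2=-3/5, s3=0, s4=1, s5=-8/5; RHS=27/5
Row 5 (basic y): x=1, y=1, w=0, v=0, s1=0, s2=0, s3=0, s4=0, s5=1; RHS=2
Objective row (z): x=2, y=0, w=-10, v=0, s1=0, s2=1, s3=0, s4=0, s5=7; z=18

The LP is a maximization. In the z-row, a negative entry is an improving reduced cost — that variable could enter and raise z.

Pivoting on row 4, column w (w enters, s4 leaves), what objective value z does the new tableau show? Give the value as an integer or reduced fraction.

Minimum ratio for w: (27/5)/(33/5) = 9/11.
z changes by −(z-row coeff of w)·ratio = −(-10)·(9/11) = 90/11.
New z = 18 + (90/11) = 288/11.

288/11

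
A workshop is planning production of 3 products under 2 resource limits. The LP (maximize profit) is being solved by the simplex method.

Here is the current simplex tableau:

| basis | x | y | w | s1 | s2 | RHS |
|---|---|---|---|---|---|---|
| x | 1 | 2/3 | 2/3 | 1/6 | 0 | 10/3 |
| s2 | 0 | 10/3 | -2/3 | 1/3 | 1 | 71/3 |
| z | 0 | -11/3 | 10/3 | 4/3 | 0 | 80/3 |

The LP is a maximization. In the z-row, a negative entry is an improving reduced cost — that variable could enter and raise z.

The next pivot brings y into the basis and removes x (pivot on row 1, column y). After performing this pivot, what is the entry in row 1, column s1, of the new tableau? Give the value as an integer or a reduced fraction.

Pivot element is row 1, column y: 2/3.
Normalize row 1: new (row 1, s1) = (1/6)/(2/3) = 1/4.
Row 1 is the pivot row, so the entry is 1/4.

1/4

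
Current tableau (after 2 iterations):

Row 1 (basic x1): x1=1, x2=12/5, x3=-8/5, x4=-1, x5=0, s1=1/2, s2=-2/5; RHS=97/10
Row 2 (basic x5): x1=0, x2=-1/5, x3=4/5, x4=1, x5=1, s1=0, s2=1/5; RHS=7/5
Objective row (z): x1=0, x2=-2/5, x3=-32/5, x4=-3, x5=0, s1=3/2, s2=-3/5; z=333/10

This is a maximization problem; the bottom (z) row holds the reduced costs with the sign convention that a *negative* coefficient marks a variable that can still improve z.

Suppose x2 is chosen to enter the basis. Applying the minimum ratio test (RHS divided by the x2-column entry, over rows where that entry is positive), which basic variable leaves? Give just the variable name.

x1

Ratios: row 1 (x1): (97/10)/(12/5) = 97/24; row 2 (x5): entry -1/5 ≤ 0, skip.
Minimum ratio 97/24 is in the x1 row, so x1 leaves.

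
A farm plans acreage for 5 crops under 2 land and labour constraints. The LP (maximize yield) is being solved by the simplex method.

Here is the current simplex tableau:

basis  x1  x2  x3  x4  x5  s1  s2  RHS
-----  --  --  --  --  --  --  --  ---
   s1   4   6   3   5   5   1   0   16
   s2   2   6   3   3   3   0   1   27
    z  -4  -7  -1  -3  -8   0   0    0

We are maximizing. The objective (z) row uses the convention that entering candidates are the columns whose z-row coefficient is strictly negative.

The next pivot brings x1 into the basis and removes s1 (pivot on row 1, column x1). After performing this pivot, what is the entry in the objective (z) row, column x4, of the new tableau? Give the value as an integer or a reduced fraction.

Pivot element is row 1, column x1: 4.
Normalize row 1: new (row 1, x4) = 5/4 = 5/4.
z-row ← z-row − (-4)·(new row 1): -3 − (-4)·(5/4) = 2.

2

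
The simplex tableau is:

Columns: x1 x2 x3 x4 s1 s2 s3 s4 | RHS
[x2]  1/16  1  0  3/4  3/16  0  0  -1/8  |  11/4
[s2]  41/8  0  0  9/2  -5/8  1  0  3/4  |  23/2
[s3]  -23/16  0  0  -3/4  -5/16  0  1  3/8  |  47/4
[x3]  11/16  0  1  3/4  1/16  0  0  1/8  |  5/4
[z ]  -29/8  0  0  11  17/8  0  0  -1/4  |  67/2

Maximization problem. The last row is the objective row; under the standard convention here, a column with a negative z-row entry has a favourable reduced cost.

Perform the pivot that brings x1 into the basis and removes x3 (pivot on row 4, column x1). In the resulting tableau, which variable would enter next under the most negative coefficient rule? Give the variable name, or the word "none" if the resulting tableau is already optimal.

Pivot element 11/16. New z-row = old z-row − (-29/8)·(row 4/(11/16)).
Updated z-row coefficients: x1: 0, x2: 0, x3: 58/11, x4: 329/22, s1: 27/11, s2: 0, s3: 0, s4: 9/22.
No coefficient is strictly negative; the tableau after this pivot is optimal.

none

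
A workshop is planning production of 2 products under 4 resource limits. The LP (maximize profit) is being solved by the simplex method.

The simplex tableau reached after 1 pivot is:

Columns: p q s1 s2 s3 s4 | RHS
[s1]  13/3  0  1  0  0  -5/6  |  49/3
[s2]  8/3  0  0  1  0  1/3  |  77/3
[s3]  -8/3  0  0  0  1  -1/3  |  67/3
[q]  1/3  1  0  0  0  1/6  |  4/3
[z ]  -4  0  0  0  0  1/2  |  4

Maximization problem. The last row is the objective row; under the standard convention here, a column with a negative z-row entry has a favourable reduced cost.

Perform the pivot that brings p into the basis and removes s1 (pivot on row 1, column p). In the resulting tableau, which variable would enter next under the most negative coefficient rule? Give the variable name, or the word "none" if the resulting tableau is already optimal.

s4

Pivot element 13/3. New z-row = old z-row − (-4)·(row 1/(13/3)).
Updated z-row coefficients: p: 0, q: 0, s1: 12/13, s2: 0, s3: 0, s4: -7/26.
The most negative is -7/26 in column s4, so s4 would enter next.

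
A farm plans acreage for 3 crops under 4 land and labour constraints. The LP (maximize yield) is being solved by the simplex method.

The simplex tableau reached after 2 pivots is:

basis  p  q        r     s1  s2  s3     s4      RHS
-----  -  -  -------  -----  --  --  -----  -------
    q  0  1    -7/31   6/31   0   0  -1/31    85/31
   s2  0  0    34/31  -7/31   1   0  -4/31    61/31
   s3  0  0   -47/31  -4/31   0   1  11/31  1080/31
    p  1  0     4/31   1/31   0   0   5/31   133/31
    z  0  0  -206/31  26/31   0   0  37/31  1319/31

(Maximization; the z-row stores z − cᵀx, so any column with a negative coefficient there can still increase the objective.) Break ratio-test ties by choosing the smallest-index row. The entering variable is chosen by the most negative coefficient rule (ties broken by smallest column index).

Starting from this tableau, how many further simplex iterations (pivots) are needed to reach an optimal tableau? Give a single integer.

pivot: r in, s2 out → z = 926/17
pivot: s1 in, q out → z = 329/5
No improving column remains; optimal.

2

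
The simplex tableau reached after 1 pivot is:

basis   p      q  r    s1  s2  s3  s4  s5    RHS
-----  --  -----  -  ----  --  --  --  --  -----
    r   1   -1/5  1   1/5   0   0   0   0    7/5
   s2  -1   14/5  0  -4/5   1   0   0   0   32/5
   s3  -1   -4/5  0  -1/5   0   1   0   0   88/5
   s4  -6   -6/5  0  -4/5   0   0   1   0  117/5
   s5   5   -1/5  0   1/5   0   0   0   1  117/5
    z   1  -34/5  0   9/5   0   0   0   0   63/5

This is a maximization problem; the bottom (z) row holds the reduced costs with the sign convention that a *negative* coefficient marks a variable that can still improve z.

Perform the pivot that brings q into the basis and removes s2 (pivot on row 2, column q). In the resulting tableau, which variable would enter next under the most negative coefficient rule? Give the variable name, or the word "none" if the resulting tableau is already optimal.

Pivot element 14/5. New z-row = old z-row − (-34/5)·(row 2/(14/5)).
Updated z-row coefficients: p: -10/7, q: 0, r: 0, s1: -1/7, s2: 17/7, s3: 0, s4: 0, s5: 0.
The most negative is -10/7 in column p, so p would enter next.

p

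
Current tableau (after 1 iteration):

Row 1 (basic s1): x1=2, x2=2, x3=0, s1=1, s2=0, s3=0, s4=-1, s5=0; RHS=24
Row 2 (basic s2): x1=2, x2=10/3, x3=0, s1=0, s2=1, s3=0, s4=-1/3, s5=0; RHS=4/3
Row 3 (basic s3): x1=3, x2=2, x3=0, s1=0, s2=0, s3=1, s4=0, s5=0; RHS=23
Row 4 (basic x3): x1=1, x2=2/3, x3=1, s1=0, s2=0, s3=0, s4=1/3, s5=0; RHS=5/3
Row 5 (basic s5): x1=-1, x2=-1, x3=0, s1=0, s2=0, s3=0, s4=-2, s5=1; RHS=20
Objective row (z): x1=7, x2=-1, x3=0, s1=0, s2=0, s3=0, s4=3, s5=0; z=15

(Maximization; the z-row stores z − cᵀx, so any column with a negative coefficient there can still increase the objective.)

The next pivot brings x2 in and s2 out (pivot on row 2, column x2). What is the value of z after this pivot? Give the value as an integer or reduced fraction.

Minimum ratio for x2: (4/3)/(10/3) = 2/5.
z changes by −(z-row coeff of x2)·ratio = −(-1)·(2/5) = 2/5.
New z = 15 + (2/5) = 77/5.

77/5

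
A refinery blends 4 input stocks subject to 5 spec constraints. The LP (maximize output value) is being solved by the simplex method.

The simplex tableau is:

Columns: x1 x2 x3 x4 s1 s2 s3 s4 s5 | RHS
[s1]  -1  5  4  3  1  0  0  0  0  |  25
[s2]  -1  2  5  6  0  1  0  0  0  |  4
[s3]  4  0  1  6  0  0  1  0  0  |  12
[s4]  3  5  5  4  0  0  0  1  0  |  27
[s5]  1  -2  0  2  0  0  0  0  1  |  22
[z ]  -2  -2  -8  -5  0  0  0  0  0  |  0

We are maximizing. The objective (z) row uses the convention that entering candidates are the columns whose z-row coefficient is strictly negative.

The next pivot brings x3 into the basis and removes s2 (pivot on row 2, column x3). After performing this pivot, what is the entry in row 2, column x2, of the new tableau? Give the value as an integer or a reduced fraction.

Pivot element is row 2, column x3: 5.
Normalize row 2: new (row 2, x2) = 2/5 = 2/5.
Row 2 is the pivot row, so the entry is 2/5.

2/5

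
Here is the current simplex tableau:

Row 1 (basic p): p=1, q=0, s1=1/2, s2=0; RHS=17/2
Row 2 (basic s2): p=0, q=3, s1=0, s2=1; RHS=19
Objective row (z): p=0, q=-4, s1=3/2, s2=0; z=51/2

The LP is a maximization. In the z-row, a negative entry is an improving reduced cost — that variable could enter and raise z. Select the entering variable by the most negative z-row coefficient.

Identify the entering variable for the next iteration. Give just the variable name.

q

Objective-row coefficients: p: 0, q: -4, s1: 3/2, s2: 0.
The most negative is -4 in column q, so q enters.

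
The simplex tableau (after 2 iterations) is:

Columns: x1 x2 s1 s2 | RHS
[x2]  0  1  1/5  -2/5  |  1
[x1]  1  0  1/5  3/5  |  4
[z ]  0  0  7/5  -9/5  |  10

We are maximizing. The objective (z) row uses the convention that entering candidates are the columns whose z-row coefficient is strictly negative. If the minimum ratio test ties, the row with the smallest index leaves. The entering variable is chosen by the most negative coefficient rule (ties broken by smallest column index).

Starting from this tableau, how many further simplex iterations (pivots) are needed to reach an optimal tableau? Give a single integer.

1

pivot: s2 in, x1 out → z = 22
No improving column remains; optimal.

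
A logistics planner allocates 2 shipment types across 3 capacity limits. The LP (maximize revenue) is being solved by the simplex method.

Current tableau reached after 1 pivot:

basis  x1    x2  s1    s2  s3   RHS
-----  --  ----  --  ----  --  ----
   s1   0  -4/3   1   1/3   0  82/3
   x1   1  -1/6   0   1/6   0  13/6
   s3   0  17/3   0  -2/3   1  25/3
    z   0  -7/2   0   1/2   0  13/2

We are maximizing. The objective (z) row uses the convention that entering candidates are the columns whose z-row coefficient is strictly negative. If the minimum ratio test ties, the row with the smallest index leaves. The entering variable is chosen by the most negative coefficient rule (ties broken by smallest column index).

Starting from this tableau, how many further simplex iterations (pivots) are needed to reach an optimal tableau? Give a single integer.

pivot: x2 in, s3 out → z = 198/17
No improving column remains; optimal.

1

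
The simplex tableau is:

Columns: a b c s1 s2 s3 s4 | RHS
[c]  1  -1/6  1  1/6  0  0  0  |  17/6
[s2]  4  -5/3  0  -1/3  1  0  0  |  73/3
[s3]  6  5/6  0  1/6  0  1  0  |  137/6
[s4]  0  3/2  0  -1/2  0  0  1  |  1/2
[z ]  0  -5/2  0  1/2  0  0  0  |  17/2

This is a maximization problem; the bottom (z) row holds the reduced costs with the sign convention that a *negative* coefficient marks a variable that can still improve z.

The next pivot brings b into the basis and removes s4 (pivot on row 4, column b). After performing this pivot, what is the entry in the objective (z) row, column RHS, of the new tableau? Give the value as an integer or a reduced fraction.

Pivot element is row 4, column b: 3/2.
Normalize row 4: new (row 4, RHS) = (1/2)/(3/2) = 1/3.
z-row ← z-row − (-5/2)·(new row 4): 17/2 − (-5/2)·(1/3) = 28/3.

28/3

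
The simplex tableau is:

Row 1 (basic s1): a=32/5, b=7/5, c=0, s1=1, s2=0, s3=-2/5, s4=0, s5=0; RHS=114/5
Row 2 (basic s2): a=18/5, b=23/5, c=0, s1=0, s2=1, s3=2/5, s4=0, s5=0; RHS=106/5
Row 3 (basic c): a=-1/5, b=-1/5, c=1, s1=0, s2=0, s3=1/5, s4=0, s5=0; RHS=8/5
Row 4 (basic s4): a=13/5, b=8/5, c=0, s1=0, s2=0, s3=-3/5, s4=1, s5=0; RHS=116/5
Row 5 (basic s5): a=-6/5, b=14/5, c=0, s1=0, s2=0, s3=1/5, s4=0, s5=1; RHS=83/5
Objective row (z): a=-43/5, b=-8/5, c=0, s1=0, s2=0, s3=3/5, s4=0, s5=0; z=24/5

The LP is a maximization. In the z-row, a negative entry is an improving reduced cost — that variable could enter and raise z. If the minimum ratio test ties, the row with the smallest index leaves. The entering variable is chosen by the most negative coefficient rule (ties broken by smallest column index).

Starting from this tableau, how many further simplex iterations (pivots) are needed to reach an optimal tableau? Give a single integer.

1

pivot: a in, s1 out → z = 567/16
No improving column remains; optimal.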